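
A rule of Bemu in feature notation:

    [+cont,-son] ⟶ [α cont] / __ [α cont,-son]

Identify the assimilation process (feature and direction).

regressive manner assimilation

The shared variable α links the value of [cont] on the target to that of the neighbouring obstruent. [cont] distinguishes stops from fricatives — a manner-of-articulation feature — so this is manner assimilation.
The conditioning segment sits to the right of the focus bar, meaning the trigger follows the segment that changes — regressive assimilation.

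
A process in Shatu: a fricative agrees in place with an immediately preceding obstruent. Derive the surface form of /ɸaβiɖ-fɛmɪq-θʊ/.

[ɸaβiɖʂɛmɪqχʊ]

The rule targets /f/ (voiceless labiodental fricative), which sits after the trigger /ɖ/ (retroflex).
The voiceless retroflex fricative is [ʂ], so /f/ → [ʂ].
At the second juncture, /θ/ likewise becomes [χ] adjacent to /q/.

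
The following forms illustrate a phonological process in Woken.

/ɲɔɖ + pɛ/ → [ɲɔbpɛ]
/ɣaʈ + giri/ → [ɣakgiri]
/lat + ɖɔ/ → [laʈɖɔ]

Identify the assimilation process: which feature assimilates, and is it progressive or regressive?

regressive place assimilation

Underlying /ɖ/ is realised as [b] next to /p/; /p/ itself does not change.
/ɖ/ is retroflex while /p/ is bilabial; the output [b] is bilabial, matching the trigger — so the feature that spreads is place.
Manner and voice are unchanged, so the assimilation is partial, not total.
The same holds elsewhere in the data: /ʈ/ → [k] before /g/ (retroflex → velar, matching velar); /t/ → [ʈ] before /ɖ/ (alveolar → retroflex, matching retroflex) — only place changes, and always toward the following segment.
The trigger is the following segment, so the direction is regressive (anticipatory).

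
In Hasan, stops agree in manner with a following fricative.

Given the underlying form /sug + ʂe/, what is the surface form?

/g/ is a voiced velar stop. The following trigger /ʂ/ is a fricative, so /g/ must become a fricative as well.
Changing only its manner to fricative gives [ɣ] — the voiced velar fricative.

[suɣʂe]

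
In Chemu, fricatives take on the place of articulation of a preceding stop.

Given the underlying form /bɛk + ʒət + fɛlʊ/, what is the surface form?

/ʒ/ is a voiced postalveolar fricative. The preceding trigger /k/ is velar, so /ʒ/ must become velar as well.
Changing only its place to velar gives [ɣ] — the voiced velar fricative.
The same rule applies at the second boundary: /f/ → [s] next to /t/.

[bɛkɣətsɛlʊ]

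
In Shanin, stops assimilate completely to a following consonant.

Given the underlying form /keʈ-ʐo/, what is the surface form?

/ʈ/ is the segment targeted by the rule; it sits immediately before /ʐ/, so it assimilates completely and surfaces as [ʐ].

[keʐʐo]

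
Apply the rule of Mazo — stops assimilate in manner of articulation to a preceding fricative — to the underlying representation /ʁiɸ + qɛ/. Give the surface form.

/q/ is a voiceless uvular stop. The preceding trigger /ɸ/ is a fricative, so /q/ must become a fricative as well.
The voiceless uvular fricative is [χ], so /q/ → [χ].

[ʁiɸχɛ]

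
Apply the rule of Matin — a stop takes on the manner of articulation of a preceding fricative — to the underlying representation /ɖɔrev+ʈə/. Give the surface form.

The rule targets /ʈ/ (voiceless retroflex stop), which sits after the trigger /v/ (fricative).
The voiceless retroflex fricative is [ʂ], so /ʈ/ → [ʂ].

[ɖɔrevʂə]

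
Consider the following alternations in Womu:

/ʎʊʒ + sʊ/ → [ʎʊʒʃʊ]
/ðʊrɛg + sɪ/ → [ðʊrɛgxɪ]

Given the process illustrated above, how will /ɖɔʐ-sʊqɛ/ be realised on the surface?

The data show progressive place assimilation: /s/ → [ʃ] after /ʒ/; /s/ → [x] after /g/. In each pair only place changes, matching the preceding consonant, while manner and voice stay constant.
The rule targets /s/ (voiceless alveolar fricative), which sits after the trigger /ʐ/ (retroflex).
A voiceless retroflex fricative is [ʂ], so the surface segment is [ʂ].

[ɖɔʐʂʊqɛ]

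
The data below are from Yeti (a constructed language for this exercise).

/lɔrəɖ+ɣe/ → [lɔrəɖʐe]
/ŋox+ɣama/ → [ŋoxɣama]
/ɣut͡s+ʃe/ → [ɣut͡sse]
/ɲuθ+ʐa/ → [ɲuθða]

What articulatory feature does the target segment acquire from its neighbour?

place

Comparing underlying and surface forms, /ɣ/ → [ʐ] is the alternation; the neighbouring /ɖ/ is constant.
The change velar → retroflex matches the place of the preceding /ɖ/, identifying this as place assimilation.
The same holds elsewhere in the data: /ʃ/ → [s] after /t͡s/ (postalveolar → alveolar, matching alveolar); /ʐ/ → [ð] after /θ/ (retroflex → dental, matching dental) — only place changes, and always toward the preceding segment.
No alternation appears in [ŋoxɣama]: there the adjacent consonants already agree in place (/ɣ/ and /x/ are both velar), so this form is consistent with the same rule.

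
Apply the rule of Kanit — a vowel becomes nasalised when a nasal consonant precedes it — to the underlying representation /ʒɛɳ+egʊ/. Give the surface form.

The vowel /e/ is adjacent to the preceding nasal /ɳ/, so it acquires [+nasal] and surfaces as [ẽ].

[ʒɛɳẽgʊ]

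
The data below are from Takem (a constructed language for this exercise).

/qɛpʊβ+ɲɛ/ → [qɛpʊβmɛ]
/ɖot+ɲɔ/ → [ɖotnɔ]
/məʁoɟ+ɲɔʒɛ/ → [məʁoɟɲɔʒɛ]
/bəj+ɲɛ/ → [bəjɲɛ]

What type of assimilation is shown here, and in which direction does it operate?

progressive place assimilation

Comparing underlying and surface forms, /ɲ/ → [m] is the alternation; the neighbouring /β/ is constant.
/ɲ/ is palatal while /β/ is bilabial; the output [m] is bilabial, matching the trigger — so the feature that spreads is place.
Manner and voice are unchanged, so the assimilation is partial, not total.
The other alternating form patterns the same way: /ɲ/ → [n] after /t/ (palatal → alveolar, matching alveolar) — only place changes, and always toward the preceding segment.
No alternation appears in [məʁoɟɲɔʒɛ], [bəjɲɛ]: there the adjacent consonants already agree in place (/ɲ/ and /ɟ/ are both palatal; /ɲ/ and /j/ are both palatal), so these forms are consistent with the same rule.
Since the segment that changes follows the conditioning segment, the assimilation is progressive.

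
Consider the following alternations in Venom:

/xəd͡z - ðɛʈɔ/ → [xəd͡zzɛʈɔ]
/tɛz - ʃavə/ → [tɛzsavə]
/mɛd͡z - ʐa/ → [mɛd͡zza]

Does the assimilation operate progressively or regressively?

Underlying /ð/ is realised as [z] next to /d͡z/; /d͡z/ itself does not change.
The change dental → alveolar matches the place of the preceding /d͡z/, identifying this as place assimilation.
Checking the remaining alternations: /ʃ/ → [s] after /z/ (postalveolar → alveolar, matching alveolar); /ʐ/ → [z] after /d͡z/ (retroflex → alveolar, matching alveolar) — only place changes, and always toward the preceding segment.
Since the segment that changes follows the conditioning segment, the assimilation is progressive.

progressive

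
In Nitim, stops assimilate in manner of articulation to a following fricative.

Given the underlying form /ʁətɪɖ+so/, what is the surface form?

The rule targets /ɖ/ (voiced retroflex stop), which sits before the trigger /s/ (fricative).
Changing only its manner to fricative gives [ʐ] — the voiced retroflex fricative.

[ʁətɪʐso]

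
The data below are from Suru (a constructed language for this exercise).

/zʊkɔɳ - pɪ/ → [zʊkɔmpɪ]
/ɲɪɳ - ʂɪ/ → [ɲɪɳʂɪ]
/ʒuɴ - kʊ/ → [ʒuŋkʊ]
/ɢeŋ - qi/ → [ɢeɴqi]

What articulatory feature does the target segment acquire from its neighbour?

Underlying /ɳ/ is realised as [m] next to /p/; /p/ itself does not change.
/ɳ/ is retroflex while /p/ is bilabial; the output [m] is bilabial, matching the trigger — so the feature that spreads is place.
The same holds elsewhere in the data: /ɴ/ → [ŋ] before /k/ (uvular → velar, matching velar); /ŋ/ → [ɴ] before /q/ (velar → uvular, matching uvular) — only place changes, and always toward the following segment.
No alternation appears in [ɲɪɳʂɪ]: there the adjacent consonants already agree in place (/ɳ/ and /ʂ/ are both retroflex), so this form is consistent with the same rule.

place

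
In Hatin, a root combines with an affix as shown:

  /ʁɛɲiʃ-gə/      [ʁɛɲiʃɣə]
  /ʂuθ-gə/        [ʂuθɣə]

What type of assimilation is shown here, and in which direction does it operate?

progressive manner assimilation

Comparing underlying and surface forms, /g/ → [ɣ] is the alternation; the neighbouring /ʃ/ is constant.
The change stop → fricative matches the manner of the preceding /ʃ/, identifying this as manner assimilation.
Place and voice are unchanged, so the assimilation is partial, not total.
The same holds elsewhere in the data: /g/ → [ɣ] after /θ/ (stop → fricative, matching a fricative) — only manner changes, and always toward the preceding segment.
Since the segment that changes follows the conditioning segment, the assimilation is progressive.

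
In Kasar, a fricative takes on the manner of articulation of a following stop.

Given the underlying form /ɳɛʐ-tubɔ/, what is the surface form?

/ʐ/ is a voiced retroflex fricative. The following trigger /t/ is a stop, so /ʐ/ must become a stop as well.
A voiced retroflex stop is [ɖ], so the surface segment is [ɖ].

[ɳɛɖtubɔ]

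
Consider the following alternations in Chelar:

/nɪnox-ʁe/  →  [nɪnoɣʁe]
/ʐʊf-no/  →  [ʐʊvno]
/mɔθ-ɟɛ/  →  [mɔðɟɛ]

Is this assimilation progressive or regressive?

Underlying /x/ is realised as [ɣ] next to /ʁ/; /ʁ/ itself does not change.
/x/ is voiceless while /ʁ/ is voiced; the output [ɣ] is voiced, matching the trigger — so the feature that spreads is voicing.
Checking the remaining alternations: /f/ → [v] before /n/ (voiceless → voiced, matching voiced); /θ/ → [ð] before /ɟ/ (voiceless → voiced, matching voiced) — only voicing changes, and always toward the following segment.
Since the segment that changes precedes the conditioning segment, the assimilation is regressive.

regressive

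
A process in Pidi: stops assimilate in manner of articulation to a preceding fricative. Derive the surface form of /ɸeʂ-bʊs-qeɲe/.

The rule targets /b/ (voiced bilabial stop), which sits after the trigger /ʂ/ (fricative).
The voiced bilabial fricative is [β], so /b/ → [β].
The same rule applies at the second boundary: /q/ → [χ] next to /s/.

[ɸeʂβʊsχeɲe]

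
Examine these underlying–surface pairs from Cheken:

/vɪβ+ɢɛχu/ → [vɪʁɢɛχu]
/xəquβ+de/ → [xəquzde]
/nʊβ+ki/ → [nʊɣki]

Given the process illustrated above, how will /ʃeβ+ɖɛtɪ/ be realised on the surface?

[ʃeʐɖɛtɪ]

The data show regressive place assimilation: /β/ → [ʁ] before /ɢ/; /β/ → [z] before /d/; /β/ → [ɣ] before /k/. In each pair only place changes, matching the following consonant, while manner and voice stay constant.
/β/ is a voiced bilabial fricative. The following trigger /ɖ/ is retroflex, so /β/ must become retroflex as well.
Changing only its place to retroflex gives [ʐ] — the voiced retroflex fricative.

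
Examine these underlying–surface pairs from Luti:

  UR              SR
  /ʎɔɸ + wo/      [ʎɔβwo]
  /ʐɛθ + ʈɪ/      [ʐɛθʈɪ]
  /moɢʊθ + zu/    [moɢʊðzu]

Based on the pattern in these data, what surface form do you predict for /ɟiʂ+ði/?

The data show regressive voicing assimilation: /ɸ/ → [β] before /w/; /θ/ → [ð] before /z/. In each pair only voicing changes, matching the following consonant, while place and manner stay constant.
No alternation appears in [ʐɛθʈɪ]: there the adjacent consonants already agree in voicing (/θ/ and /ʈ/ are both voiceless), so this form is consistent with the same rule.
The rule targets /ʂ/ (voiceless retroflex fricative), which sits before the trigger /ð/ (voiced).
Changing only its voicing to voiced gives [ʐ] — the voiced retroflex fricative.

[ɟiʐði]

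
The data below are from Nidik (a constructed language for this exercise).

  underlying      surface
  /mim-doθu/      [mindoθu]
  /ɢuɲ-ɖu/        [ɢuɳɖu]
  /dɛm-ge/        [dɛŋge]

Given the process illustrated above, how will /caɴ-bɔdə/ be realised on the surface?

The data show regressive place assimilation: /m/ → [n] before /d/; /ɲ/ → [ɳ] before /ɖ/; /m/ → [ŋ] before /g/. In each pair only place changes, matching the following consonant, while manner and voice stay constant.
/ɴ/ is a voiced uvular nasal. The following trigger /b/ is bilabial, so /ɴ/ must become bilabial as well.
A voiced bilabial nasal is [m], so the surface segment is [m].

[cambɔdə]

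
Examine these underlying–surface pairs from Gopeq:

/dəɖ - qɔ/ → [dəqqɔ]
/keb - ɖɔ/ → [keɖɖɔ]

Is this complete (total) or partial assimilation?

The segment that alternates is /ɖ/, which surfaces as [q] when adjacent to /q/.
The output [q] is identical to the trigger /q/ — every feature (place, manner, voicing) has been copied — so this is total assimilation.
The remaining alternation confirms this: /b/ → [ɖ] before /ɖ/ — in each case the output is a copy of the following consonant.

total assimilation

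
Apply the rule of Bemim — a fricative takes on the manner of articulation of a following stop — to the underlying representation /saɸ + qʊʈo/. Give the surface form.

[sapqʊʈo]

The rule targets /ɸ/ (voiceless bilabial fricative), which sits before the trigger /q/ (stop).
Changing only its manner to stop gives [p] — the voiceless bilabial stop.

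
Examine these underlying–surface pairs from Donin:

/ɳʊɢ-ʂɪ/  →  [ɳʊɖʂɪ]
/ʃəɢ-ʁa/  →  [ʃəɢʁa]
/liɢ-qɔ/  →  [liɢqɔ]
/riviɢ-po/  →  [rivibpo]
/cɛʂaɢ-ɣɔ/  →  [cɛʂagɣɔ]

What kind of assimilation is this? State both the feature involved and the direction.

regressive place assimilation

Comparing underlying and surface forms, /ɢ/ → [ɖ] is the alternation; the neighbouring /ʂ/ is constant.
The change uvular → retroflex matches the place of the following /ʂ/, identifying this as place assimilation.
Manner and voice are unchanged, so the assimilation is partial, not total.
Checking the remaining alternations: /ɢ/ → [b] before /p/ (uvular → bilabial, matching bilabial); /ɢ/ → [g] before /ɣ/ (uvular → velar, matching velar) — only place changes, and always toward the following segment.
Nothing changes in [ʃəɢʁa], [liɢqɔ]: there the adjacent consonants already agree in place (/ɢ/ and /ʁ/ are both uvular; /ɢ/ and /q/ are both uvular), so these forms are consistent with the same rule.
Since the segment that changes precedes the conditioning segment, the assimilation is regressive.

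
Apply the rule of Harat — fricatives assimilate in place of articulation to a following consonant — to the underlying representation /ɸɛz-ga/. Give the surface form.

The rule targets /z/ (voiced alveolar fricative), which sits before the trigger /g/ (velar).
Changing only its place to velar gives [ɣ] — the voiced velar fricative.

[ɸɛɣga]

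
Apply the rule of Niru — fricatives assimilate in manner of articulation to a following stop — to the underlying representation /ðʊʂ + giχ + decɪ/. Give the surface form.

The rule targets /ʂ/ (voiceless retroflex fricative), which sits before the trigger /g/ (stop).
The voiceless retroflex stop is [ʈ], so /ʂ/ → [ʈ].
At the second juncture, /χ/ likewise becomes [q] adjacent to /d/.

[ðʊʈgiqdecɪ]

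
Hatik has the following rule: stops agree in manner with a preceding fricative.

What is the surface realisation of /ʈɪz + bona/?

/b/ is a voiced bilabial stop. The preceding trigger /z/ is a fricative, so /b/ must become a fricative as well.
The voiced bilabial fricative is [β], so /b/ → [β].

[ʈɪzβona]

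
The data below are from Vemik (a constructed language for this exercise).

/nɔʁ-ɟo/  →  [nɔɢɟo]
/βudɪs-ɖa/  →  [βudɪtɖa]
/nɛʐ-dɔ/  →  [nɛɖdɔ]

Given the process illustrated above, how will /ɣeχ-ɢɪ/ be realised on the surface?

The data show regressive manner assimilation: /ʁ/ → [ɢ] before /ɟ/; /s/ → [t] before /ɖ/; /ʐ/ → [ɖ] before /d/. In each pair only manner changes, matching the following consonant, while place and voice stay constant.
The rule targets /χ/ (voiceless uvular fricative), which sits before the trigger /ɢ/ (stop).
Changing only its manner to stop gives [q] — the voiceless uvular stop.

[ɣeqɢɪ]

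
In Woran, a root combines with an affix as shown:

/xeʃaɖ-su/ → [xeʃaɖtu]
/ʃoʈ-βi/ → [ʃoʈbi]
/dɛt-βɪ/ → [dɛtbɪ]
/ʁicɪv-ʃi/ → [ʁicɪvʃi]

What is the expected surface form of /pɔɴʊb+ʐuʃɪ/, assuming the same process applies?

The data show progressive manner assimilation: /s/ → [t] after /ɖ/; /β/ → [b] after /ʈ/; /β/ → [b] after /t/. In each pair only manner changes, matching the preceding consonant, while place and voice stay constant.
Nothing changes in [ʁicɪvʃi]: there the adjacent consonants already agree in manner (/ʃ/ and /v/ are both fricatives), so this form is consistent with the same rule.
The rule targets /ʐ/ (voiced retroflex fricative), which sits after the trigger /b/ (stop).
The voiced retroflex stop is [ɖ], so /ʐ/ → [ɖ].

[pɔɴʊbɖuʃɪ]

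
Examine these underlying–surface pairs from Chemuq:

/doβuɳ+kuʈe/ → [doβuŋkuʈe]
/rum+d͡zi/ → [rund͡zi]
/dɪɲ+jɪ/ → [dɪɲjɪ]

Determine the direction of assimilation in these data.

Comparing underlying and surface forms, /ɳ/ → [ŋ] is the alternation; the neighbouring /k/ is constant.
The change retroflex → velar matches the place of the following /k/, identifying this as place assimilation.
The other alternating form patterns the same way: /m/ → [n] before /d͡z/ (bilabial → alveolar, matching alveolar) — only place changes, and always toward the following segment.
No alternation appears in [dɪɲjɪ]: there the adjacent consonants already agree in place (/ɲ/ and /j/ are both palatal), so this form is consistent with the same rule.
Since the segment that changes precedes the conditioning segment, the assimilation is regressive.

regressive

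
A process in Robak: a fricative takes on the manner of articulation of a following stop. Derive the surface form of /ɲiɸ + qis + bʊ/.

[ɲipqitbʊ]

The rule targets /ɸ/ (voiceless bilabial fricative), which sits before the trigger /q/ (stop).
The voiceless bilabial stop is [p], so /ɸ/ → [p].
At the second juncture, /s/ likewise becomes [t] adjacent to /b/.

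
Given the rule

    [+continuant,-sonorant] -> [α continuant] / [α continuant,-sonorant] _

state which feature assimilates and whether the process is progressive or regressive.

The rule copies [continuant] (continuancy) from the environment onto the target fricatives; since [±continuant] encodes the stop/fricative manner contrast, the assimilating dimension is manner.
Since the environment is written before the underscore, the trigger precedes the target; the direction is progressive.

progressive manner assimilation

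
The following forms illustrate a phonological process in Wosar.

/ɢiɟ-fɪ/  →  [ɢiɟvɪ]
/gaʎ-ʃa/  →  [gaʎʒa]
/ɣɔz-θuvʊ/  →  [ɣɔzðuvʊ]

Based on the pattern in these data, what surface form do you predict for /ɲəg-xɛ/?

[ɲəgɣɛ]

The data show progressive voicing assimilation: /f/ → [v] after /ɟ/; /ʃ/ → [ʒ] after /ʎ/; /θ/ → [ð] after /z/. In each pair only voicing changes, matching the preceding consonant, while place and manner stay constant.
The rule targets /x/ (voiceless velar fricative), which sits after the trigger /g/ (voiced).
The voiced velar fricative is [ɣ], so /x/ → [ɣ].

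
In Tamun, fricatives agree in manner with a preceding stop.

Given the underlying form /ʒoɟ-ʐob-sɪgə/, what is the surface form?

/ʐ/ is a voiced retroflex fricative. The preceding trigger /ɟ/ is a stop, so /ʐ/ must become a stop as well.
Changing only its manner to stop gives [ɖ] — the voiced retroflex stop.
At the second juncture, /s/ likewise becomes [t] adjacent to /b/.

[ʒoɟɖobtɪgə]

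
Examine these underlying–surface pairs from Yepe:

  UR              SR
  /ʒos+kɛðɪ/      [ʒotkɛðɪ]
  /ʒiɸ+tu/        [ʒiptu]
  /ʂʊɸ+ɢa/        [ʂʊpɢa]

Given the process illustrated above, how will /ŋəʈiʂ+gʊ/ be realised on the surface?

[ŋəʈiʈgʊ]

The data show regressive manner assimilation: /s/ → [t] before /k/; /ɸ/ → [p] before /t/; /ɸ/ → [p] before /ɢ/. In each pair only manner changes, matching the following consonant, while place and voice stay constant.
/ʂ/ is a voiceless retroflex fricative. The following trigger /g/ is a stop, so /ʂ/ must become a stop as well.
A voiceless retroflex stop is [ʈ], so the surface segment is [ʈ].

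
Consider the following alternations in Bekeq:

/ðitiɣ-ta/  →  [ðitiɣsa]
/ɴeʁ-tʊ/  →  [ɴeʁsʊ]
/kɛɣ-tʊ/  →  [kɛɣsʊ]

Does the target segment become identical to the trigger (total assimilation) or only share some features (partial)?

Comparing underlying and surface forms, /t/ → [s] is the alternation; the neighbouring /ɣ/ is constant.
The change stop → fricative matches the manner of the preceding /ɣ/, identifying this as manner assimilation.
Place and voice are unchanged, so the assimilation is partial, not total.
Checking the remaining alternation: /t/ → [s] after /ʁ/ (stop → fricative, matching a fricative) — only manner changes, and always toward the preceding segment.

partial assimilation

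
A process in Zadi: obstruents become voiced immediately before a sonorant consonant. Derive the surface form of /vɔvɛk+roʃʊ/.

/k/ is a voiceless velar stop. The following trigger /r/ is voiced, so /k/ must become voiced as well.
The voiced velar stop is [g], so /k/ → [g].

[vɔvɛgroʃʊ]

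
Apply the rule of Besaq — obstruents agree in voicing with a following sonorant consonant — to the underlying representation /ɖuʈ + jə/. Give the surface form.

The rule targets /ʈ/ (voiceless retroflex stop), which sits before the trigger /j/ (voiced).
A voiced retroflex stop is [ɖ], so the surface segment is [ɖ].

[ɖuɖjə]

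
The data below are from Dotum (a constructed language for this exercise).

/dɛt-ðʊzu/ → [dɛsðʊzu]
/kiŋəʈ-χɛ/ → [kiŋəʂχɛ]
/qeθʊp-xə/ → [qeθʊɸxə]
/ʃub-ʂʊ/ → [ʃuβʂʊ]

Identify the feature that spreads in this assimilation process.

The segment that alternates is /t/, which surfaces as [s] when adjacent to /ð/.
/t/ is a stop while /ð/ is a fricative; the output [s] is a fricative, matching the trigger — so the feature that spreads is manner.
The same holds elsewhere in the data: /ʈ/ → [ʂ] before /χ/ (stop → fricative, matching a fricative); /p/ → [ɸ] before /x/ (stop → fricative, matching a fricative); /b/ → [β] before /ʂ/ (stop → fricative, matching a fricative) — only manner changes, and always toward the following segment.

manner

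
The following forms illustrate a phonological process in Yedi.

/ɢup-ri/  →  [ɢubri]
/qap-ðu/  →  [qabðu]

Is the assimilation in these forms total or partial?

The segment that alternates is /p/, which surfaces as [b] when adjacent to /r/.
/p/ is voiceless while /r/ is voiced; the output [b] is voiced, matching the trigger — so the feature that spreads is voicing.
Place and manner are unchanged, so the assimilation is partial, not total.
The same holds elsewhere in the data: /p/ → [b] before /ð/ (voiceless → voiced, matching voiced) — only voicing changes, and always toward the following segment.

partial assimilation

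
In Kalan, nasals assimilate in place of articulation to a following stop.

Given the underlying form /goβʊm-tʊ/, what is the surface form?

/m/ is a voiced bilabial nasal. The following trigger /t/ is alveolar, so /m/ must become alveolar as well.
The voiced alveolar nasal is [n], so /m/ → [n].

[goβʊntʊ]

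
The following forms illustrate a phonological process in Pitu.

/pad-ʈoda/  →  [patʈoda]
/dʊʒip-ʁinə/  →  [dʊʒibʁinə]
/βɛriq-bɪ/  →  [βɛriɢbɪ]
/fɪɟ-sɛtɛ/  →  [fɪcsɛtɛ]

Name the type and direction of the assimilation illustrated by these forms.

regressive voicing assimilation

Underlying /d/ is realised as [t] next to /ʈ/; /ʈ/ itself does not change.
The change voiced → voiceless matches the voicing of the following /ʈ/, identifying this as voicing assimilation.
Place and manner are unchanged, so the assimilation is partial, not total.
The same holds elsewhere in the data: /p/ → [b] before /ʁ/ (voiceless → voiced, matching voiced); /q/ → [ɢ] before /b/ (voiceless → voiced, matching voiced); /ɟ/ → [c] before /s/ (voiced → voiceless, matching voiceless) — only voicing changes, and always toward the following segment.
The trigger is the following segment, so the direction is regressive (anticipatory).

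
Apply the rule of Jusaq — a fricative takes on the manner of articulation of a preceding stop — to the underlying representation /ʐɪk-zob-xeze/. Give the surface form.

[ʐɪkdobkeze]

/z/ is a voiced alveolar fricative. The preceding trigger /k/ is a stop, so /z/ must become a stop as well.
Changing only its manner to stop gives [d] — the voiced alveolar stop.
The same rule applies at the second boundary: /x/ → [k] next to /b/.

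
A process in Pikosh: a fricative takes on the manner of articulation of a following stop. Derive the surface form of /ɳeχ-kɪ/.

The rule targets /χ/ (voiceless uvular fricative), which sits before the trigger /k/ (stop).
The voiceless uvular stop is [q], so /χ/ → [q].

[ɳeqkɪ]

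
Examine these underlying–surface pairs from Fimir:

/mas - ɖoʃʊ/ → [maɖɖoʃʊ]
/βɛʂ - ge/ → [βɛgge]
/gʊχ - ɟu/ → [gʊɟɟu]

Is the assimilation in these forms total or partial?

The segment that alternates is /s/, which surfaces as [ɖ] when adjacent to /ɖ/.
The output [ɖ] is identical to the trigger /ɖ/ — every feature (place, manner, voicing) has been copied — so this is total assimilation.
The remaining alternations confirm this: /ʂ/ → [g] before /g/; /χ/ → [ɟ] before /ɟ/ — in each case the output is a copy of the following consonant.

total assimilation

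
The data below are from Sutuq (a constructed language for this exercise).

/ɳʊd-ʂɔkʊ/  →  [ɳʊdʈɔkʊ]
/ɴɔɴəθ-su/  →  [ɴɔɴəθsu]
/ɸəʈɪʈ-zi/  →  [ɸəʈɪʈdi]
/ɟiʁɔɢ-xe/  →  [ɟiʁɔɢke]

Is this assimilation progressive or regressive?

progressive

Comparing underlying and surface forms, /ʂ/ → [ʈ] is the alternation; the neighbouring /d/ is constant.
/ʂ/ is a fricative while /d/ is a stop; the output [ʈ] is a stop, matching the trigger — so the feature that spreads is manner.
Checking the remaining alternations: /z/ → [d] after /ʈ/ (fricative → stop, matching a stop); /x/ → [k] after /ɢ/ (fricative → stop, matching a stop) — only manner changes, and always toward the preceding segment.
No alternation appears in [ɴɔɴəθsu]: there the adjacent consonants already agree in manner (/s/ and /θ/ are both fricatives), so this form is consistent with the same rule.
The trigger is the preceding segment, so the direction is progressive (perseverative).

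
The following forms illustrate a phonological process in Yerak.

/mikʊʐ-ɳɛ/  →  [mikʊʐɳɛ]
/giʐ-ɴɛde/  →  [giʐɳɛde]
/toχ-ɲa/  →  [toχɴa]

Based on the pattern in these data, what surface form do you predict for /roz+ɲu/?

The data show progressive place assimilation: /ɴ/ → [ɳ] after /ʐ/; /ɲ/ → [ɴ] after /χ/. In each pair only place changes, matching the preceding consonant, while manner and voice stay constant.
Nothing changes in [mikʊʐɳɛ]: there the adjacent consonants already agree in place (/ɳ/ and /ʐ/ are both retroflex), so this form is consistent with the same rule.
/ɲ/ is a voiced palatal nasal. The preceding trigger /z/ is alveolar, so /ɲ/ must become alveolar as well.
The voiced alveolar nasal is [n], so /ɲ/ → [n].

[roznu]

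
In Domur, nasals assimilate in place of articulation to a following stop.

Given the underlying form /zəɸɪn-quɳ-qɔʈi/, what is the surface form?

[zəɸɪɴquɴqɔʈi]

/n/ is a voiced alveolar nasal. The following trigger /q/ is uvular, so /n/ must become uvular as well.
The voiced uvular nasal is [ɴ], so /n/ → [ɴ].
At the second juncture, /ɳ/ likewise becomes [ɴ] adjacent to /q/.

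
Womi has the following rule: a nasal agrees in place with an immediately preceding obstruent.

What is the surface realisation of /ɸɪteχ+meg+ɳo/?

/m/ is a voiced bilabial nasal. The preceding trigger /χ/ is uvular, so /m/ must become uvular as well.
A voiced uvular nasal is [ɴ], so the surface segment is [ɴ].
At the second juncture, /ɳ/ likewise becomes [ŋ] adjacent to /g/.

[ɸɪteχɴegŋo]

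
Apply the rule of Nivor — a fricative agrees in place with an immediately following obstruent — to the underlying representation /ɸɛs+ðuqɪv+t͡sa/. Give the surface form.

The rule targets /s/ (voiceless alveolar fricative), which sits before the trigger /ð/ (dental).
Changing only its place to dental gives [θ] — the voiceless dental fricative.
The same rule applies at the second boundary: /v/ → [z] next to /t͡s/.

[ɸɛθðuqɪzt͡sa]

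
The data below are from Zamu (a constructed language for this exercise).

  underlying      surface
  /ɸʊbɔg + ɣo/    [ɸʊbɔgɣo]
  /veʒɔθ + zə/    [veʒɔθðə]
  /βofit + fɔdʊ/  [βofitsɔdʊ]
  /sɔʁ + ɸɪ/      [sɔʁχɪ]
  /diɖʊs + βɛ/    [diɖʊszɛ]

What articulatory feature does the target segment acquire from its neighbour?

The segment that alternates is /z/, which surfaces as [ð] when adjacent to /θ/.
The change alveolar → dental matches the place of the preceding /θ/, identifying this as place assimilation.
Checking the remaining alternations: /f/ → [s] after /t/ (labiodental → alveolar, matching alveolar); /ɸ/ → [χ] after /ʁ/ (bilabial → uvular, matching uvular); /β/ → [z] after /s/ (bilabial → alveolar, matching alveolar) — only place changes, and always toward the preceding segment.
No alternation appears in [ɸʊbɔgɣo]: there the adjacent consonants already agree in place (/ɣ/ and /g/ are both velar), so this form is consistent with the same rule.

place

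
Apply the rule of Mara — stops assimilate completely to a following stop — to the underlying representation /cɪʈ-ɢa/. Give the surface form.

[cɪɢɢa]

/ʈ/ is the segment targeted by the rule; it sits immediately before /ɢ/, so it assimilates completely and surfaces as [ɢ].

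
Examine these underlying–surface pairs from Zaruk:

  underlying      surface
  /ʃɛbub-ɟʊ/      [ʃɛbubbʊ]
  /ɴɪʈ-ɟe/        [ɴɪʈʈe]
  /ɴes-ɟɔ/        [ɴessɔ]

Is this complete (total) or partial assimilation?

Comparing underlying and surface forms, /ɟ/ → [ʈ] is the alternation; the neighbouring /ʈ/ is constant.
The output [ʈ] is identical to the trigger /ʈ/ — every feature (place, manner, voicing) has been copied — so this is total assimilation.
The other forms behave the same way: /ɟ/ → [b] after /b/; /ɟ/ → [s] after /s/ — in each case the output is a copy of the preceding consonant.

total assimilation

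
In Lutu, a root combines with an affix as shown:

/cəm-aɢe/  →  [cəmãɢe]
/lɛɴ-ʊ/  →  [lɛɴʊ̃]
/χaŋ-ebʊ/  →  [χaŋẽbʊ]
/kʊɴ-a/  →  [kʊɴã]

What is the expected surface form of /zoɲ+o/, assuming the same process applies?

The data show progressive nasality assimilation (vowel nasalisation): /a/ → [ã] after /m/; /ʊ/ → [ʊ̃] after /ɴ/; /e/ → [ẽ] after /ŋ/; /a/ → [ã] after /ɴ/ — a vowel is nasalised by an immediately preceding nasal consonant.
The vowel /o/ is adjacent to the preceding nasal /ɲ/, so it acquires [+nasal] and surfaces as [õ].

[zoɲõ]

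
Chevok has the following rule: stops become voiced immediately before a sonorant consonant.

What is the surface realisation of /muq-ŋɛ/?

/q/ is a voiceless uvular stop. The following trigger /ŋ/ is voiced, so /q/ must become voiced as well.
Changing only its voicing to voiced gives [ɢ] — the voiced uvular stop.

[muɢŋɛ]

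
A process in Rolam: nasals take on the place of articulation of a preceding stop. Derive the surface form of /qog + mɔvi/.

/m/ is a voiced bilabial nasal. The preceding trigger /g/ is velar, so /m/ must become velar as well.
A voiced velar nasal is [ŋ], so the surface segment is [ŋ].

[qogŋɔvi]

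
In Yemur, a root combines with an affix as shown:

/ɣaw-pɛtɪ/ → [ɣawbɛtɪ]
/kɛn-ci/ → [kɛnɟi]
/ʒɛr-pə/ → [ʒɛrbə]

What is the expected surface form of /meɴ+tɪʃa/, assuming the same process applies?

The data show progressive voicing assimilation: /p/ → [b] after /w/; /c/ → [ɟ] after /n/; /p/ → [b] after /r/. In each pair only voicing changes, matching the preceding consonant, while place and manner stay constant.
/t/ is a voiceless alveolar stop. The preceding trigger /ɴ/ is voiced, so /t/ must become voiced as well.
The voiced alveolar stop is [d], so /t/ → [d].

[meɴdɪʃa]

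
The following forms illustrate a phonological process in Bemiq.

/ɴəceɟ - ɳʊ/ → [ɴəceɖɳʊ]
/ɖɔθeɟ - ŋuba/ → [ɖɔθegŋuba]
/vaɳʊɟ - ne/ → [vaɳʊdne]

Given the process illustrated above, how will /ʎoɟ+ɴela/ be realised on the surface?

[ʎoɢɴela]

The data show regressive place assimilation: /ɟ/ → [ɖ] before /ɳ/; /ɟ/ → [g] before /ŋ/; /ɟ/ → [d] before /n/. In each pair only place changes, matching the following consonant, while manner and voice stay constant.
/ɟ/ is a voiced palatal stop. The following trigger /ɴ/ is uvular, so /ɟ/ must become uvular as well.
A voiced uvular stop is [ɢ], so the surface segment is [ɢ].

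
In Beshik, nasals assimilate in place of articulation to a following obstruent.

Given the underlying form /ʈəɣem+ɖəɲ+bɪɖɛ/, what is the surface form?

[ʈəɣeɳɖəmbɪɖɛ]

The rule targets /m/ (voiced bilabial nasal), which sits before the trigger /ɖ/ (retroflex).
A voiced retroflex nasal is [ɳ], so the surface segment is [ɳ].
The same rule applies at the second boundary: /ɲ/ → [m] next to /b/.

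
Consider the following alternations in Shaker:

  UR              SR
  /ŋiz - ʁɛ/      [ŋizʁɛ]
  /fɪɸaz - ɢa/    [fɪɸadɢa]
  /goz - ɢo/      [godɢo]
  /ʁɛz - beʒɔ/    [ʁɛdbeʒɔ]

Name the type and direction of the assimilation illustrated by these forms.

regressive manner assimilation

The segment that alternates is /z/, which surfaces as [d] when adjacent to /ɢ/.
The change fricative → stop matches the manner of the following /ɢ/, identifying this as manner assimilation.
Place and voice are unchanged, so the assimilation is partial, not total.
The same holds elsewhere in the data: /z/ → [d] before /b/ (fricative → stop, matching a stop) — only manner changes, and always toward the following segment.
Nothing changes in [ŋizʁɛ]: there the adjacent consonants already agree in manner (/z/ and /ʁ/ are both fricatives), so this form is consistent with the same rule.
Since the segment that changes precedes the conditioning segment, the assimilation is regressive.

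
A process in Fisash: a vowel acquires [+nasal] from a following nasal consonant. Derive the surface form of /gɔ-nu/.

[gɔ̃nu]

The vowel /ɔ/ is adjacent to the following nasal /n/, so it acquires [+nasal] and surfaces as [ɔ̃].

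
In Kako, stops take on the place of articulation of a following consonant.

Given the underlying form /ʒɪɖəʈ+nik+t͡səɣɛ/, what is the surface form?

/ʈ/ is a voiceless retroflex stop. The following trigger /n/ is alveolar, so /ʈ/ must become alveolar as well.
Changing only its place to alveolar gives [t] — the voiceless alveolar stop.
The same rule applies at the second boundary: /k/ → [t] next to /t͡s/.

[ʒɪɖətnitt͡səɣɛ]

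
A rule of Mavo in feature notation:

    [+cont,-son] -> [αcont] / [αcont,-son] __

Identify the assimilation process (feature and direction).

progressive manner assimilation

The rule copies [cont] (continuancy) from the environment onto the target fricatives; since [±cont] encodes the stop/fricative manner contrast, the assimilating dimension is manner.
The conditioning segment sits to the left of the focus bar, meaning the trigger precedes the segment that changes — progressive assimilation.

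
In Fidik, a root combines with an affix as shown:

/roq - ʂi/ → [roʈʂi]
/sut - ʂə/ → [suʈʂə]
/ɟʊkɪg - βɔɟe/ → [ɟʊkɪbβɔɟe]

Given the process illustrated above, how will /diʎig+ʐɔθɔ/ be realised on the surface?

The data show regressive place assimilation: /q/ → [ʈ] before /ʂ/; /t/ → [ʈ] before /ʂ/; /g/ → [b] before /β/. In each pair only place changes, matching the following consonant, while manner and voice stay constant.
The rule targets /g/ (voiced velar stop), which sits before the trigger /ʐ/ (retroflex).
The voiced retroflex stop is [ɖ], so /g/ → [ɖ].

[diʎiɖʐɔθɔ]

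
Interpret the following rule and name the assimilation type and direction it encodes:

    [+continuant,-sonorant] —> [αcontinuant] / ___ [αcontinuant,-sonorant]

The shared variable α links the value of [continuant] on the target to that of the neighbouring obstruent. [continuant] distinguishes stops from fricatives — a manner-of-articulation feature — so this is manner assimilation.
Since the environment is written after the underscore, the trigger follows the target; the direction is regressive.

regressive manner assimilation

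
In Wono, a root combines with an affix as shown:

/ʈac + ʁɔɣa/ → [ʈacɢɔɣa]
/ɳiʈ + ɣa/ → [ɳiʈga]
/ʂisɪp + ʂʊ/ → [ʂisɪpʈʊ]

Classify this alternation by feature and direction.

Underlying /ʁ/ is realised as [ɢ] next to /c/; /c/ itself does not change.
/ʁ/ is a fricative while /c/ is a stop; the output [ɢ] is a stop, matching the trigger — so the feature that spreads is manner.
Place and voice are unchanged, so the assimilation is partial, not total.
The same holds elsewhere in the data: /ɣ/ → [g] after /ʈ/ (fricative → stop, matching a stop); /ʂ/ → [ʈ] after /p/ (fricative → stop, matching a stop) — only manner changes, and always toward the preceding segment.
The trigger is the preceding segment, so the direction is progressive (perseverative).

progressive manner assimilation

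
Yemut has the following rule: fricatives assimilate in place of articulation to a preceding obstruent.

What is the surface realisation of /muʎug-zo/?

[muʎugɣo]

The rule targets /z/ (voiced alveolar fricative), which sits after the trigger /g/ (velar).
A voiced velar fricative is [ɣ], so the surface segment is [ɣ].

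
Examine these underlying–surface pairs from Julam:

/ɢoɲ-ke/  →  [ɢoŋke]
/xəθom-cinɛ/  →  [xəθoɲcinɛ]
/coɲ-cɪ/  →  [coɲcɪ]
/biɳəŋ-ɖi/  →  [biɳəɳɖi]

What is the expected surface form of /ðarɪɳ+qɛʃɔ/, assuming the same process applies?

[ðarɪɴqɛʃɔ]

The data show regressive place assimilation: /ɲ/ → [ŋ] before /k/; /m/ → [ɲ] before /c/; /ŋ/ → [ɳ] before /ɖ/. In each pair only place changes, matching the following consonant, while manner and voice stay constant.
No alternation appears in [coɲcɪ]: there the adjacent consonants already agree in place (/ɲ/ and /c/ are both palatal), so this form is consistent with the same rule.
The rule targets /ɳ/ (voiced retroflex nasal), which sits before the trigger /q/ (uvular).
A voiced uvular nasal is [ɴ], so the surface segment is [ɴ].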